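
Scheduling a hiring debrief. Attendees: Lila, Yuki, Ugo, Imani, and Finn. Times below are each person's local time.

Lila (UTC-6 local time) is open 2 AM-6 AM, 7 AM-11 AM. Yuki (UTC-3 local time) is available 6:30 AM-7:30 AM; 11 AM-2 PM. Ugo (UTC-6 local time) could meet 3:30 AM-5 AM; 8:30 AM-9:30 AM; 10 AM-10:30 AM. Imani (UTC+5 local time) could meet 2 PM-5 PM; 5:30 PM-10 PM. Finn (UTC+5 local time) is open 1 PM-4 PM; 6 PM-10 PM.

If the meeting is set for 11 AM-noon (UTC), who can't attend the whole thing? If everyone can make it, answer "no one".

Finn, Ugo, Yuki

Lila in UTC: 08:00-12:00, 13:00-17:00 (add 6h to convert from UTC-6).
Yuki in UTC: 09:30-10:30, 14:00-17:00 (add 3h to convert from UTC-3).
Ugo in UTC: 09:30-11:00, 14:30-15:30, 16:00-16:30 (add 6h to convert from UTC-6).
Imani in UTC: 09:00-12:00, 12:30-17:00 (subtract 5h to convert from UTC+5).
Finn in UTC: 08:00-11:00, 13:00-17:00 (subtract 5h to convert from UTC+5).
Lila: free for 11:00-12:00. Yuki: not fully free for 11:00-12:00. Ugo: not fully free for 11:00-12:00. Imani: free for 11:00-12:00. Finn: not fully free for 11:00-12:00.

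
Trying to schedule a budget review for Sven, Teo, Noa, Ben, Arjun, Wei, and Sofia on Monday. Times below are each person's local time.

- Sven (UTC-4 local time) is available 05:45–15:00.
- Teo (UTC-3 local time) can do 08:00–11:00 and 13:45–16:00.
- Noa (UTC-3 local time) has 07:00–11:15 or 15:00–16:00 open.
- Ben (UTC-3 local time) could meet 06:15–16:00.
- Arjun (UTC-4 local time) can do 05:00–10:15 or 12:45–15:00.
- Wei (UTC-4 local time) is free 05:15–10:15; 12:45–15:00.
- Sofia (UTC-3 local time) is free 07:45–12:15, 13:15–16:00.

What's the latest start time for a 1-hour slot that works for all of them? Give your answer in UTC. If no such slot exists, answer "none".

18:00

Sven in UTC: 09:45-19:00 (add 4h to convert from UTC-4).
Teo in UTC: 11:00-14:00, 16:45-19:00 (add 3h to convert from UTC-3).
Noa in UTC: 10:00-14:15, 18:00-19:00 (add 3h to convert from UTC-3).
Ben in UTC: 09:15-19:00 (add 3h to convert from UTC-3).
Arjun in UTC: 09:00-14:15, 16:45-19:00 (add 4h to convert from UTC-4).
Wei in UTC: 09:15-14:15, 16:45-19:00 (add 4h to convert from UTC-4).
Sofia in UTC: 10:45-15:15, 16:15-19:00 (add 3h to convert from UTC-3).
Sven ∩ Teo: 11:00-14:00, 16:45-19:00.
Sven ∩ Teo ∩ Noa: 11:00-14:00, 18:00-19:00.
Sven ∩ Teo ∩ Noa ∩ Ben: 11:00-14:00, 18:00-19:00.
Sven ∩ Teo ∩ Noa ∩ Ben ∩ Arjun: 11:00-14:00, 18:00-19:00.
Sven ∩ Teo ∩ Noa ∩ Ben ∩ Arjun ∩ Wei: 11:00-14:00, 18:00-19:00.
Sven ∩ Teo ∩ Noa ∩ Ben ∩ Arjun ∩ Wei ∩ Sofia: 11:00-14:00, 18:00-19:00.
So the common availability across everyone is 11:00-14:00, 18:00-19:00.
The last common window of at least 60 minutes is 18:00-19:00; a 60-minute meeting can start as late as 18:00 and still end by 19:00.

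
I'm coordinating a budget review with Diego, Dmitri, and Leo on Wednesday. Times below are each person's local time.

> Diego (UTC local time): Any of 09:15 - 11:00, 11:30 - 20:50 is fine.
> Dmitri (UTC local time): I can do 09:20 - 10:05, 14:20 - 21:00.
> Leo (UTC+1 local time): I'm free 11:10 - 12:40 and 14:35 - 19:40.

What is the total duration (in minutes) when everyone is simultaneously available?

260

Diego in UTC: 09:15-11:00, 11:30-20:50.
Dmitri in UTC: 09:20-10:05, 14:20-21:00.
Leo in UTC: 10:10-11:40, 13:35-18:40 (subtract 1h to convert from UTC+1).
Diego ∩ Dmitri: 09:20-10:05, 14:20-20:50.
Diego ∩ Dmitri ∩ Leo: 14:20-18:40.
Those are the intersection windows.
That's a single block of 260 minutes.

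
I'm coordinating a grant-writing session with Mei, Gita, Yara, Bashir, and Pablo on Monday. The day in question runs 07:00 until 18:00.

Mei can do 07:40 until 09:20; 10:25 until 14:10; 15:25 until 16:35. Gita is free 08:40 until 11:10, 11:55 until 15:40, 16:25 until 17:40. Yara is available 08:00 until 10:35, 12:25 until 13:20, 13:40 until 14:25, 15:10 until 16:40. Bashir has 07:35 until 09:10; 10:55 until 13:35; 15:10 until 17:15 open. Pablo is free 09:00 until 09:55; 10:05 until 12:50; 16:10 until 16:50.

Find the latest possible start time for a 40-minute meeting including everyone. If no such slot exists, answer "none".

none

Mei ∩ Gita: 08:40-09:20, 10:25-11:10, 11:55-14:10, 15:25-15:40, 16:25-16:35.
Mei ∩ Gita ∩ Yara: 08:40-09:20, 10:25-10:35, 12:25-13:20, 13:40-14:10, 15:25-15:40, 16:25-16:35.
Mei ∩ Gita ∩ Yara ∩ Bashir: 08:40-09:10, 12:25-13:20, 15:25-15:40, 16:25-16:35.
Mei ∩ Gita ∩ Yara ∩ Bashir ∩ Pablo: 09:00-09:10, 12:25-12:50, 16:25-16:35.
Those are the intersection windows.
No common window is at least 40 minutes long.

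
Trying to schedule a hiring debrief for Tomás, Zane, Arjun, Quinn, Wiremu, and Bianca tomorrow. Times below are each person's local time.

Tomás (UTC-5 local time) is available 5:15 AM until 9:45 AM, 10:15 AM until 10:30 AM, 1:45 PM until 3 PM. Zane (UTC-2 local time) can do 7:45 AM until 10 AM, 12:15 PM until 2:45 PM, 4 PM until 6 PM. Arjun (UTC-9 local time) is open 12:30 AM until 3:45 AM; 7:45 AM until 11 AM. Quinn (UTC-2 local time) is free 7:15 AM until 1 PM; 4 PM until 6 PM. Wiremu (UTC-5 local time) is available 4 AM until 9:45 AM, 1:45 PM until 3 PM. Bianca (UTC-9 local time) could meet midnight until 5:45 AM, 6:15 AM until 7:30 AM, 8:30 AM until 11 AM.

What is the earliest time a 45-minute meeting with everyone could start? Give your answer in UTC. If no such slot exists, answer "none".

10:15

Tomás in UTC: 10:15-14:45, 15:15-15:30, 18:45-20:00 (add 5h to convert from UTC-5).
Zane in UTC: 09:45-12:00, 14:15-16:45, 18:00-20:00 (add 2h to convert from UTC-2).
Arjun in UTC: 09:30-12:45, 16:45-20:00 (add 9h to convert from UTC-9).
Quinn in UTC: 09:15-15:00, 18:00-20:00 (add 2h to convert from UTC-2).
Wiremu in UTC: 09:00-14:45, 18:45-20:00 (add 5h to convert from UTC-5).
Bianca in UTC: 09:00-14:45, 15:15-16:30, 17:30-20:00 (add 9h to convert from UTC-9).
Tomás ∩ Zane: 10:15-12:00, 14:15-14:45, 15:15-15:30, 18:45-20:00.
Tomás ∩ Zane ∩ Arjun: 10:15-12:00, 18:45-20:00.
Tomás ∩ Zane ∩ Arjun ∩ Quinn: 10:15-12:00, 18:45-20:00.
Tomás ∩ Zane ∩ Arjun ∩ Quinn ∩ Wiremu: 10:15-12:00, 18:45-20:00.
Tomás ∩ Zane ∩ Arjun ∩ Quinn ∩ Wiremu ∩ Bianca: 10:15-12:00, 18:45-20:00.
The first common window of at least 45 minutes is 10:15-12:00, so the earliest start is 10:15.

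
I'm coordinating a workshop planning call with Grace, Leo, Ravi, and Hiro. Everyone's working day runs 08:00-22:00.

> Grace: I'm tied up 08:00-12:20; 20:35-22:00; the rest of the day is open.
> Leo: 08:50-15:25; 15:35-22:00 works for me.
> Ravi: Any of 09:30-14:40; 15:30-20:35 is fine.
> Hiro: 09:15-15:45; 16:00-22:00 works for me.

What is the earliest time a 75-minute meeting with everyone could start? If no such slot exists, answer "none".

12:20

Grace free: 12:20-20:35 (invert busy blocks within the working day).
Leo free: 08:50-15:25, 15:35-22:00.
Ravi free: 09:30-14:40, 15:30-20:35.
Hiro free: 09:15-15:45, 16:00-22:00.
Grace ∩ Leo: 12:20-15:25, 15:35-20:35.
Grace ∩ Leo ∩ Ravi: 12:20-14:40, 15:35-20:35.
Grace ∩ Leo ∩ Ravi ∩ Hiro: 12:20-14:40, 15:35-15:45, 16:00-20:35.
So the common availability across everyone is 12:20-14:40, 15:35-15:45, 16:00-20:35.
The first common window of at least 75 minutes is 12:20-14:40, so the earliest start is 12:20.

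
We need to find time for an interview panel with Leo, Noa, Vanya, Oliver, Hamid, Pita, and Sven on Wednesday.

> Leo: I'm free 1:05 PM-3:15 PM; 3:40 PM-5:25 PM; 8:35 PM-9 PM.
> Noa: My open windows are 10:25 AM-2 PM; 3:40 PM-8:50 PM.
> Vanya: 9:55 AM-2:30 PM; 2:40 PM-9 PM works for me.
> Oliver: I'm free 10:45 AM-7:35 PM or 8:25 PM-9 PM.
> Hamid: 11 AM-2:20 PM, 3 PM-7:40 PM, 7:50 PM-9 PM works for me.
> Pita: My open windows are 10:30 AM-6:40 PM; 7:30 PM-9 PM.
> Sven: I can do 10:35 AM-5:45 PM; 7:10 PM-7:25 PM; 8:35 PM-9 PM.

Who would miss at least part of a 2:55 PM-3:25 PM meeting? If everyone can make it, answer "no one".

Leo: not fully free for 14:55-15:25. Noa: not fully free for 14:55-15:25. Vanya: free for 14:55-15:25. Oliver: free for 14:55-15:25. Hamid: not fully free for 14:55-15:25. Pita: free for 14:55-15:25. Sven: free for 14:55-15:25.

Hamid, Leo, Noa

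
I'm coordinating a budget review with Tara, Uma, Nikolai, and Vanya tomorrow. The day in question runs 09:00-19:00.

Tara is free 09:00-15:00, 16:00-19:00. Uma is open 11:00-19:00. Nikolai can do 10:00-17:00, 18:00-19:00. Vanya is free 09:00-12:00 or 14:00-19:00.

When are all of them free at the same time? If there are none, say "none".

Tara ∩ Uma: 11:00-15:00, 16:00-19:00.
Tara ∩ Uma ∩ Nikolai: 11:00-15:00, 16:00-17:00, 18:00-19:00.
Tara ∩ Uma ∩ Nikolai ∩ Vanya: 11:00-12:00, 14:00-15:00, 16:00-17:00, 18:00-19:00.
So the common availability across everyone is 11:00-12:00, 14:00-15:00, 16:00-17:00, 18:00-19:00.

11:00-12:00, 14:00-15:00, 16:00-17:00, 18:00-19:00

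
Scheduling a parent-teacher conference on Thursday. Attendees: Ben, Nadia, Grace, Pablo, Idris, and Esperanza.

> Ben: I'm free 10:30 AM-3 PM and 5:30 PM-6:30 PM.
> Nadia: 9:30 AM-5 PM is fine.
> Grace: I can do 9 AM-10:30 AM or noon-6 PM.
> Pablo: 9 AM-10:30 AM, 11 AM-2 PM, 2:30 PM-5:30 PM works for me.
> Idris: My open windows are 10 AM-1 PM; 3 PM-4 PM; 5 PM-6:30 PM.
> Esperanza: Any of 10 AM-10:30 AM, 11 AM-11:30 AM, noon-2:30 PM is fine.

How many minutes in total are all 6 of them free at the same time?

60

Ben ∩ Nadia: 10:30-15:00.
Ben ∩ Nadia ∩ Grace: 12:00-15:00.
Ben ∩ Nadia ∩ Grace ∩ Pablo: 12:00-14:00, 14:30-15:00.
Ben ∩ Nadia ∩ Grace ∩ Pablo ∩ Idris: 12:00-13:00.
Ben ∩ Nadia ∩ Grace ∩ Pablo ∩ Idris ∩ Esperanza: 12:00-13:00.
That's a single block of 60 minutes.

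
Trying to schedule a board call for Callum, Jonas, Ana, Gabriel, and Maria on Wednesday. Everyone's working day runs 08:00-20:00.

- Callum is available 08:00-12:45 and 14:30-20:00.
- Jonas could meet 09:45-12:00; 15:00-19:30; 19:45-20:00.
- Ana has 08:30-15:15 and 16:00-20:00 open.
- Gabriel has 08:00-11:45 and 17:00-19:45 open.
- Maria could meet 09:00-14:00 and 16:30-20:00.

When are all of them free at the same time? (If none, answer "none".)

09:45-11:45, 17:00-19:30

Callum ∩ Jonas: 09:45-12:00, 15:00-19:30, 19:45-20:00.
Callum ∩ Jonas ∩ Ana: 09:45-12:00, 15:00-15:15, 16:00-19:30, 19:45-20:00.
Callum ∩ Jonas ∩ Ana ∩ Gabriel: 09:45-11:45, 17:00-19:30.
Callum ∩ Jonas ∩ Ana ∩ Gabriel ∩ Maria: 09:45-11:45, 17:00-19:30.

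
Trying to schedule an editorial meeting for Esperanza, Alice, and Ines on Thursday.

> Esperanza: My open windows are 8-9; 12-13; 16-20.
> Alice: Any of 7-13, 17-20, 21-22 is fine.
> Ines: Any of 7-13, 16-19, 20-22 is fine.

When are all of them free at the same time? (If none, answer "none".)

08:00-09:00, 12:00-13:00, 17:00-19:00

Esperanza ∩ Alice: 08:00-09:00, 12:00-13:00, 17:00-20:00.
Esperanza ∩ Alice ∩ Ines: 08:00-09:00, 12:00-13:00, 17:00-19:00.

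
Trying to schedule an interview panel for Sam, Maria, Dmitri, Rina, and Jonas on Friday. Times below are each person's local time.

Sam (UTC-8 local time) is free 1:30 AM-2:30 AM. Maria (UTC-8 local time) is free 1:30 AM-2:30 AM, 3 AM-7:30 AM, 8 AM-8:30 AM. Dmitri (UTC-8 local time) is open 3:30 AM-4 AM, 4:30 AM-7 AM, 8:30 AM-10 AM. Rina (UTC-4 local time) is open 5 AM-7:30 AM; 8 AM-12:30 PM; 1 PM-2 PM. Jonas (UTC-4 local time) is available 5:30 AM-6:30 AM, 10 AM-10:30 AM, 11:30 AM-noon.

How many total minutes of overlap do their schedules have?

Sam in UTC: 09:30-10:30 (add 8h to convert from UTC-8).
Maria in UTC: 09:30-10:30, 11:00-15:30, 16:00-16:30 (add 8h to convert from UTC-8).
Dmitri in UTC: 11:30-12:00, 12:30-15:00, 16:30-18:00 (add 8h to convert from UTC-8).
Rina in UTC: 09:00-11:30, 12:00-16:30, 17:00-18:00 (add 4h to convert from UTC-4).
Jonas in UTC: 09:30-10:30, 14:00-14:30, 15:30-16:00 (add 4h to convert from UTC-4).
Sam ∩ Maria: 09:30-10:30.
Sam ∩ Maria ∩ Dmitri: ∅.
Sam ∩ Maria ∩ Dmitri ∩ Rina: ∅.
Sam ∩ Maria ∩ Dmitri ∩ Rina ∩ Jonas: ∅.
There is no time when everyone is free.
There is no common window, so the total is 0 minutes.

0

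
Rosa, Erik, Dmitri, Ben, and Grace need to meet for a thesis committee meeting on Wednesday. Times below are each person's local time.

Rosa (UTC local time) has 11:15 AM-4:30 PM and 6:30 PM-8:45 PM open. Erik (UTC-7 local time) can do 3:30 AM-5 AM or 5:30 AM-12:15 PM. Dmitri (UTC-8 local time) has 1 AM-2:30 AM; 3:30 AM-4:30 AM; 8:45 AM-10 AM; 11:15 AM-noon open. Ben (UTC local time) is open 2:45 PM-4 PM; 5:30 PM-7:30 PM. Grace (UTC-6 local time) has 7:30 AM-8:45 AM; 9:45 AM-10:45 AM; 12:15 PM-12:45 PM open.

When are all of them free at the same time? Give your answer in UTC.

none

Rosa in UTC: 11:15-16:30, 18:30-20:45.
Erik in UTC: 10:30-12:00, 12:30-19:15 (add 7h to convert from UTC-7).
Dmitri in UTC: 09:00-10:30, 11:30-12:30, 16:45-18:00, 19:15-20:00 (add 8h to convert from UTC-8).
Ben in UTC: 14:45-16:00, 17:30-19:30.
Grace in UTC: 13:30-14:45, 15:45-16:45, 18:15-18:45 (add 6h to convert from UTC-6).
Rosa ∩ Erik: 11:15-12:00, 12:30-16:30, 18:30-19:15.
Rosa ∩ Erik ∩ Dmitri: 11:30-12:00.
Rosa ∩ Erik ∩ Dmitri ∩ Ben: ∅.
Rosa ∩ Erik ∩ Dmitri ∩ Ben ∩ Grace: ∅.
There is no time when everyone is free.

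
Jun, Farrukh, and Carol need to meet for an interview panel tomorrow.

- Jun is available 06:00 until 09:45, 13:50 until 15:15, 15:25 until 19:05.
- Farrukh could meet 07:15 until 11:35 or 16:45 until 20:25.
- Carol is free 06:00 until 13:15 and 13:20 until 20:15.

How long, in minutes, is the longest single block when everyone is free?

150

Jun ∩ Farrukh: 07:15-09:45, 16:45-19:05.
Jun ∩ Farrukh ∩ Carol: 07:15-09:45, 16:45-19:05.
The longest is 07:15-09:45 at 150 minutes.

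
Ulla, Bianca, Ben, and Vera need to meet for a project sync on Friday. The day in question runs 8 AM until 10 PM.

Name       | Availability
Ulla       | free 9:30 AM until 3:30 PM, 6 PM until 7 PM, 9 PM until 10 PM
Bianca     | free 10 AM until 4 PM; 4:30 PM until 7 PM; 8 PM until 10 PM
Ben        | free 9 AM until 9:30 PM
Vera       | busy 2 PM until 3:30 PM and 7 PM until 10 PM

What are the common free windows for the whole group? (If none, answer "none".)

Ulla free: 09:30-15:30, 18:00-19:00, 21:00-22:00.
Bianca free: 10:00-16:00, 16:30-19:00, 20:00-22:00.
Ben free: 09:00-21:30.
Vera free: 08:00-14:00, 15:30-19:00 (invert busy blocks within the working day).
Ulla ∩ Bianca: 10:00-15:30, 18:00-19:00, 21:00-22:00.
Ulla ∩ Bianca ∩ Ben: 10:00-15:30, 18:00-19:00, 21:00-21:30.
Ulla ∩ Bianca ∩ Ben ∩ Vera: 10:00-14:00, 18:00-19:00.

10:00-14:00, 18:00-19:00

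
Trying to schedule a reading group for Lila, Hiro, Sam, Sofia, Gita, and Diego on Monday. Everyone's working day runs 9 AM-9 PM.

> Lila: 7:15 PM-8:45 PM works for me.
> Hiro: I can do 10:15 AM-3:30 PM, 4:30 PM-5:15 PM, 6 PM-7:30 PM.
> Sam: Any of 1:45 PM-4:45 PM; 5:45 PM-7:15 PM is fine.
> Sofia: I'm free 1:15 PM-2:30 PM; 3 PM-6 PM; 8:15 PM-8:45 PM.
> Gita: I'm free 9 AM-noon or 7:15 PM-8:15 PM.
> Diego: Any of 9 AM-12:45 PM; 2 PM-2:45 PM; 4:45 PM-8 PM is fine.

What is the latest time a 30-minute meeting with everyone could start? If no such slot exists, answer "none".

none

Lila ∩ Hiro: 19:15-19:30.
Lila ∩ Hiro ∩ Sam: ∅.
Lila ∩ Hiro ∩ Sam ∩ Sofia: ∅.
Lila ∩ Hiro ∩ Sam ∩ Sofia ∩ Gita: ∅.
Lila ∩ Hiro ∩ Sam ∩ Sofia ∩ Gita ∩ Diego: ∅.
There is no time when everyone is free.
No common window is at least 30 minutes long.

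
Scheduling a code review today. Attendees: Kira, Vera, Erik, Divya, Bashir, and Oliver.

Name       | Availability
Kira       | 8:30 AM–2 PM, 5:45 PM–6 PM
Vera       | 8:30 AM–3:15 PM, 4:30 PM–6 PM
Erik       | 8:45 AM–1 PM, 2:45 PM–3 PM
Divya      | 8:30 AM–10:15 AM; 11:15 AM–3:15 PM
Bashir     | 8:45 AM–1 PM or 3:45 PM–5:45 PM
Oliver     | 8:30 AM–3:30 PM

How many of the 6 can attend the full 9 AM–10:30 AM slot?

Kira, Vera, Erik, Bashir, and Oliver can make the full 09:00-10:30 slot — that's 5.

5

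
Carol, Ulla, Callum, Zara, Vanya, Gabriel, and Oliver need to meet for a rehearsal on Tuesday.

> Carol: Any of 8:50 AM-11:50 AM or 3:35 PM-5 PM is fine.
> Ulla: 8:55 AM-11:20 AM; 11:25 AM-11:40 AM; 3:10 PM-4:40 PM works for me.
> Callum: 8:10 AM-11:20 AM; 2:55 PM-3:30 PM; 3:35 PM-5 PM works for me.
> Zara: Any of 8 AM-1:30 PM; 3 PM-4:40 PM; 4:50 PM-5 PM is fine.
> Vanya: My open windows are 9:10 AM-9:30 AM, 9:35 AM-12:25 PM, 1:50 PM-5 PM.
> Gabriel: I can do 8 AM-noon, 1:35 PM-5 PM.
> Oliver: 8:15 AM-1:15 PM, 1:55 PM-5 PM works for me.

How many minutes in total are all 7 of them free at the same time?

190

Carol ∩ Ulla: 08:55-11:20, 11:25-11:40, 15:35-16:40.
Carol ∩ Ulla ∩ Callum: 08:55-11:20, 15:35-16:40.
Carol ∩ Ulla ∩ Callum ∩ Zara: 08:55-11:20, 15:35-16:40.
Carol ∩ Ulla ∩ Callum ∩ Zara ∩ Vanya: 09:10-09:30, 09:35-11:20, 15:35-16:40.
Carol ∩ Ulla ∩ Callum ∩ Zara ∩ Vanya ∩ Gabriel: 09:10-09:30, 09:35-11:20, 15:35-16:40.
Carol ∩ Ulla ∩ Callum ∩ Zara ∩ Vanya ∩ Gabriel ∩ Oliver: 09:10-09:30, 09:35-11:20, 15:35-16:40.
Those are the intersection windows.
Summing the common windows: 20 + 105 + 65 = 190 minutes.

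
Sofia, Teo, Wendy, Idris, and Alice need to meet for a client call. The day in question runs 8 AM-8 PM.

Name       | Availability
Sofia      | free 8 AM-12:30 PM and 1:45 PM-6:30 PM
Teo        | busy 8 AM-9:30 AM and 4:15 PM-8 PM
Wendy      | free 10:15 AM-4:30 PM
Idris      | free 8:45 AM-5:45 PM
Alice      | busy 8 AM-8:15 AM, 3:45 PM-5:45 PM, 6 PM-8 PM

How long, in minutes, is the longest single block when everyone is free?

Sofia free: 08:00-12:30, 13:45-18:30.
Teo free: 09:30-16:15 (invert busy blocks within the working day).
Wendy free: 10:15-16:30.
Idris free: 08:45-17:45.
Alice free: 08:15-15:45, 17:45-18:00 (invert busy blocks within the working day).
Sofia ∩ Teo: 09:30-12:30, 13:45-16:15.
Sofia ∩ Teo ∩ Wendy: 10:15-12:30, 13:45-16:15.
Sofia ∩ Teo ∩ Wendy ∩ Idris: 10:15-12:30, 13:45-16:15.
Sofia ∩ Teo ∩ Wendy ∩ Idris ∩ Alice: 10:15-12:30, 13:45-15:45.
The longest is 10:15-12:30 at 135 minutes.

135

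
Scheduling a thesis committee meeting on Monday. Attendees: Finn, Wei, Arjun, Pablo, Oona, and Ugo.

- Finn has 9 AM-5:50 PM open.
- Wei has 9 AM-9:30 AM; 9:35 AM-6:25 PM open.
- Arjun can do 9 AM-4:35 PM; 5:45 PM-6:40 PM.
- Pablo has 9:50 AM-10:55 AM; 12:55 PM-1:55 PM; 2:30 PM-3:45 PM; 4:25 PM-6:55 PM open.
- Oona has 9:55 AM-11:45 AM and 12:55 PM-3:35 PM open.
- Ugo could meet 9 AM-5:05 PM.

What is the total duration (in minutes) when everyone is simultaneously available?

185

Finn ∩ Wei: 09:00-09:30, 09:35-17:50.
Finn ∩ Wei ∩ Arjun: 09:00-09:30, 09:35-16:35, 17:45-17:50.
Finn ∩ Wei ∩ Arjun ∩ Pablo: 09:50-10:55, 12:55-13:55, 14:30-15:45, 16:25-16:35, 17:45-17:50.
Finn ∩ Wei ∩ Arjun ∩ Pablo ∩ Oona: 09:55-10:55, 12:55-13:55, 14:30-15:35.
Finn ∩ Wei ∩ Arjun ∩ Pablo ∩ Oona ∩ Ugo: 09:55-10:55, 12:55-13:55, 14:30-15:35.
Summing the common windows: 60 + 60 + 65 = 185 minutes.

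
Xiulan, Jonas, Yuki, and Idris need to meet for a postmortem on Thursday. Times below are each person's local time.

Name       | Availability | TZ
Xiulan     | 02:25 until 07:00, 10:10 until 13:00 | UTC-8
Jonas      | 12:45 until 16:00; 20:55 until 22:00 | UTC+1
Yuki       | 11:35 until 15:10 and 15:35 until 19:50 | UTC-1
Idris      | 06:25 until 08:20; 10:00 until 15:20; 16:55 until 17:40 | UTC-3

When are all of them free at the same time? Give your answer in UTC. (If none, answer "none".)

Xiulan in UTC: 10:25-15:00, 18:10-21:00 (add 8h to convert from UTC-8).
Jonas in UTC: 11:45-15:00, 19:55-21:00 (subtract 1h to convert from UTC+1).
Yuki in UTC: 12:35-16:10, 16:35-20:50 (add 1h to convert from UTC-1).
Idris in UTC: 09:25-11:20, 13:00-18:20, 19:55-20:40 (add 3h to convert from UTC-3).
Xiulan ∩ Jonas: 11:45-15:00, 19:55-21:00.
Xiulan ∩ Jonas ∩ Yuki: 12:35-15:00, 19:55-20:50.
Xiulan ∩ Jonas ∩ Yuki ∩ Idris: 13:00-15:00, 19:55-20:40.
So the common availability across everyone is 13:00-15:00, 19:55-20:40.

13:00-15:00, 19:55-20:40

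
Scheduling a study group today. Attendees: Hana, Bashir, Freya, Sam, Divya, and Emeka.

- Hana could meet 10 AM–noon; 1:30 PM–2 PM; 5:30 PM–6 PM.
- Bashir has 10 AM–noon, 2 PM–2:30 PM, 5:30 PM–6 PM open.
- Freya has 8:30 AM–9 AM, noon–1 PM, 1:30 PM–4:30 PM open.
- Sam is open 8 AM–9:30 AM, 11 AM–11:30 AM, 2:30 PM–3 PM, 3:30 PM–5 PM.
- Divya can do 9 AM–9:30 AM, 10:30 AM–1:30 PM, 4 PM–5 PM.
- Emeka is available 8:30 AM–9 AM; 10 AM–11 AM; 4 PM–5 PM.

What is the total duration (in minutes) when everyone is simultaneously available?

0

Hana ∩ Bashir: 10:00-12:00, 17:30-18:00.
Hana ∩ Bashir ∩ Freya: ∅.
Hana ∩ Bashir ∩ Freya ∩ Sam: ∅.
Hana ∩ Bashir ∩ Freya ∩ Sam ∩ Divya: ∅.
Hana ∩ Bashir ∩ Freya ∩ Sam ∩ Divya ∩ Emeka: ∅.
There is no time when everyone is free.
There is no common window, so the total is 0 minutes.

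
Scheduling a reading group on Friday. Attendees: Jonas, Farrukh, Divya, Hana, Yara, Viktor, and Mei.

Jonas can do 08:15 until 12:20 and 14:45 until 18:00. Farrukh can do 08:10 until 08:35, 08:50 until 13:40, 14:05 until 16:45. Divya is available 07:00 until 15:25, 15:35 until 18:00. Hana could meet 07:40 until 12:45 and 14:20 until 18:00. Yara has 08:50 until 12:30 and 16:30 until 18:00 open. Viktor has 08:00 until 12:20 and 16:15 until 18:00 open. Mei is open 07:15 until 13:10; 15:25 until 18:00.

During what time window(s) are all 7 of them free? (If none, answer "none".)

08:50-12:20, 16:30-16:45

Jonas ∩ Farrukh: 08:15-08:35, 08:50-12:20, 14:45-16:45.
Jonas ∩ Farrukh ∩ Divya: 08:15-08:35, 08:50-12:20, 14:45-15:25, 15:35-16:45.
Jonas ∩ Farrukh ∩ Divya ∩ Hana: 08:15-08:35, 08:50-12:20, 14:45-15:25, 15:35-16:45.
Jonas ∩ Farrukh ∩ Divya ∩ Hana ∩ Yara: 08:50-12:20, 16:30-16:45.
Jonas ∩ Farrukh ∩ Divya ∩ Hana ∩ Yara ∩ Viktor: 08:50-12:20, 16:30-16:45.
Jonas ∩ Farrukh ∩ Divya ∩ Hana ∩ Yara ∩ Viktor ∩ Mei: 08:50-12:20, 16:30-16:45.
Those are the intersection windows.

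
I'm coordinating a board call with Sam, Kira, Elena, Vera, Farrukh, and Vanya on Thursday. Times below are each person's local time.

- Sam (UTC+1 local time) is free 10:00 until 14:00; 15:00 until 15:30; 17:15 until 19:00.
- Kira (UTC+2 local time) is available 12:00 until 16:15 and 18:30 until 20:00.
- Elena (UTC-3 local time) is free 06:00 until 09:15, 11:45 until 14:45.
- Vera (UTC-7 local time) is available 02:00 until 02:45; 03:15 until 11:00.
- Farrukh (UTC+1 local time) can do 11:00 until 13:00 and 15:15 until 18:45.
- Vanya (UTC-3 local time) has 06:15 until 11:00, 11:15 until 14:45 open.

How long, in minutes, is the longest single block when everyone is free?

105

Sam in UTC: 09:00-13:00, 14:00-14:30, 16:15-18:00 (subtract 1h to convert from UTC+1).
Kira in UTC: 10:00-14:15, 16:30-18:00 (subtract 2h to convert from UTC+2).
Elena in UTC: 09:00-12:15, 14:45-17:45 (add 3h to convert from UTC-3).
Vera in UTC: 09:00-09:45, 10:15-18:00 (add 7h to convert from UTC-7).
Farrukh in UTC: 10:00-12:00, 14:15-17:45 (subtract 1h to convert from UTC+1).
Vanya in UTC: 09:15-14:00, 14:15-17:45 (add 3h to convert from UTC-3).
Sam ∩ Kira: 10:00-13:00, 14:00-14:15, 16:30-18:00.
Sam ∩ Kira ∩ Elena: 10:00-12:15, 16:30-17:45.
Sam ∩ Kira ∩ Elena ∩ Vera: 10:15-12:15, 16:30-17:45.
Sam ∩ Kira ∩ Elena ∩ Vera ∩ Farrukh: 10:15-12:00, 16:30-17:45.
Sam ∩ Kira ∩ Elena ∩ Vera ∩ Farrukh ∩ Vanya: 10:15-12:00, 16:30-17:45.
The longest is 10:15-12:00 at 105 minutes.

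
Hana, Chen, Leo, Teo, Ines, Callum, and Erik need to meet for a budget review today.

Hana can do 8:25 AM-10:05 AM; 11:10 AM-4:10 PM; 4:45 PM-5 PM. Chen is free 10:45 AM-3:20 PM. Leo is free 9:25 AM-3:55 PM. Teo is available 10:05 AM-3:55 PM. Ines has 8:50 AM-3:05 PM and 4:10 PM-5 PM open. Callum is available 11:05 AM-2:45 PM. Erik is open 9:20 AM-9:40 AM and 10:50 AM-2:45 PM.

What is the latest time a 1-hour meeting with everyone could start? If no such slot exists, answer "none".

13:45

Hana ∩ Chen: 11:10-15:20.
Hana ∩ Chen ∩ Leo: 11:10-15:20.
Hana ∩ Chen ∩ Leo ∩ Teo: 11:10-15:20.
Hana ∩ Chen ∩ Leo ∩ Teo ∩ Ines: 11:10-15:05.
Hana ∩ Chen ∩ Leo ∩ Teo ∩ Ines ∩ Callum: 11:10-14:45.
Hana ∩ Chen ∩ Leo ∩ Teo ∩ Ines ∩ Callum ∩ Erik: 11:10-14:45.
Those are the intersection windows.
The last common window of at least 60 minutes is 11:10-14:45; a 60-minute meeting can start as late as 13:45 and still end by 14:45.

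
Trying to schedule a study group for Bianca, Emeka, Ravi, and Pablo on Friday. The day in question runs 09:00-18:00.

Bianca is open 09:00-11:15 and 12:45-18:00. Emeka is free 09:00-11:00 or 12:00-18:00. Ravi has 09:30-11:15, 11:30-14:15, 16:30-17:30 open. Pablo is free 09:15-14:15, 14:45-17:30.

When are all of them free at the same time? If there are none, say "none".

09:30-11:00, 12:45-14:15, 16:30-17:30

Bianca ∩ Emeka: 09:00-11:00, 12:45-18:00.
Bianca ∩ Emeka ∩ Ravi: 09:30-11:00, 12:45-14:15, 16:30-17:30.
Bianca ∩ Emeka ∩ Ravi ∩ Pablo: 09:30-11:00, 12:45-14:15, 16:30-17:30.
So the common availability across everyone is 09:30-11:00, 12:45-14:15, 16:30-17:30.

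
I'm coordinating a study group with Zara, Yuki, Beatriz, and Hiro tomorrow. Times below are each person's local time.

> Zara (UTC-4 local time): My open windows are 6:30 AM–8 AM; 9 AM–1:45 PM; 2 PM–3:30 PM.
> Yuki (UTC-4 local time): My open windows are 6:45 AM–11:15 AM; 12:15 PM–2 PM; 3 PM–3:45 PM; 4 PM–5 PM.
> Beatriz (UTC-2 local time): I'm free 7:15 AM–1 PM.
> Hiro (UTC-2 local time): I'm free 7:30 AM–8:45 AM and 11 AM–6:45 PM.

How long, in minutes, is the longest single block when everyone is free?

Zara in UTC: 10:30-12:00, 13:00-17:45, 18:00-19:30 (add 4h to convert from UTC-4).
Yuki in UTC: 10:45-15:15, 16:15-18:00, 19:00-19:45, 20:00-21:00 (add 4h to convert from UTC-4).
Beatriz in UTC: 09:15-15:00 (add 2h to convert from UTC-2).
Hiro in UTC: 09:30-10:45, 13:00-20:45 (add 2h to convert from UTC-2).
Zara ∩ Yuki: 10:45-12:00, 13:00-15:15, 16:15-17:45, 19:00-19:30.
Zara ∩ Yuki ∩ Beatriz: 10:45-12:00, 13:00-15:00.
Zara ∩ Yuki ∩ Beatriz ∩ Hiro: 13:00-15:00.
The longest is 13:00-15:00 at 120 minutes.

120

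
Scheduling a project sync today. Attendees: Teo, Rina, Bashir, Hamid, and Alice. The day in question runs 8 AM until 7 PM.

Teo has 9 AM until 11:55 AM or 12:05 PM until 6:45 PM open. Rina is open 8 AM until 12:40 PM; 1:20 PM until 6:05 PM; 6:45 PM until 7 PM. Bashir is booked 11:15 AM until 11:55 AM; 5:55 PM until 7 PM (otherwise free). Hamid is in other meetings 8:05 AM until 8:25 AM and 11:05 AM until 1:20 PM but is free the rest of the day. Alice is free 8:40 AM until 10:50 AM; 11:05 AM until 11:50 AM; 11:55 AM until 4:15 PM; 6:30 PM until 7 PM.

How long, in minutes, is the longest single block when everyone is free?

175

Teo free: 09:00-11:55, 12:05-18:45.
Rina free: 08:00-12:40, 13:20-18:05, 18:45-19:00.
Bashir free: 08:00-11:15, 11:55-17:55 (invert busy blocks within the working day).
Hamid free: 08:00-08:05, 08:25-11:05, 13:20-19:00 (invert busy blocks within the working day).
Alice free: 08:40-10:50, 11:05-11:50, 11:55-16:15, 18:30-19:00.
Teo ∩ Rina: 09:00-11:55, 12:05-12:40, 13:20-18:05.
Teo ∩ Rina ∩ Bashir: 09:00-11:15, 12:05-12:40, 13:20-17:55.
Teo ∩ Rina ∩ Bashir ∩ Hamid: 09:00-11:05, 13:20-17:55.
Teo ∩ Rina ∩ Bashir ∩ Hamid ∩ Alice: 09:00-10:50, 13:20-16:15.
The longest is 13:20-16:15 at 175 minutes.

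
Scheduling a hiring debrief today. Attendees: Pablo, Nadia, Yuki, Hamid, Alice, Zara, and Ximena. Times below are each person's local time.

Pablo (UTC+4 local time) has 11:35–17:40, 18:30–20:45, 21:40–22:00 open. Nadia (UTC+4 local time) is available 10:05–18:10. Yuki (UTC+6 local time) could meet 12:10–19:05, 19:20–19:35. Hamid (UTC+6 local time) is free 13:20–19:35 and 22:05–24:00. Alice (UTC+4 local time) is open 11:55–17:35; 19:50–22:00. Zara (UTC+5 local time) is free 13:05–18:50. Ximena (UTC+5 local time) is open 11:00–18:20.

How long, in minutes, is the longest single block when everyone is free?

Pablo in UTC: 07:35-13:40, 14:30-16:45, 17:40-18:00 (subtract 4h to convert from UTC+4).
Nadia in UTC: 06:05-14:10 (subtract 4h to convert from UTC+4).
Yuki in UTC: 06:10-13:05, 13:20-13:35 (subtract 6h to convert from UTC+6).
Hamid in UTC: 07:20-13:35, 16:05-18:00 (subtract 6h to convert from UTC+6).
Alice in UTC: 07:55-13:35, 15:50-18:00 (subtract 4h to convert from UTC+4).
Zara in UTC: 08:05-13:50 (subtract 5h to convert from UTC+5).
Ximena in UTC: 06:00-13:20 (subtract 5h to convert from UTC+5).
Pablo ∩ Nadia: 07:35-13:40.
Pablo ∩ Nadia ∩ Yuki: 07:35-13:05, 13:20-13:35.
Pablo ∩ Nadia ∩ Yuki ∩ Hamid: 07:35-13:05, 13:20-13:35.
Pablo ∩ Nadia ∩ Yuki ∩ Hamid ∩ Alice: 07:55-13:05, 13:20-13:35.
Pablo ∩ Nadia ∩ Yuki ∩ Hamid ∩ Alice ∩ Zara: 08:05-13:05, 13:20-13:35.
Pablo ∩ Nadia ∩ Yuki ∩ Hamid ∩ Alice ∩ Zara ∩ Ximena: 08:05-13:05.
The longest is 08:05-13:05 at 300 minutes.

300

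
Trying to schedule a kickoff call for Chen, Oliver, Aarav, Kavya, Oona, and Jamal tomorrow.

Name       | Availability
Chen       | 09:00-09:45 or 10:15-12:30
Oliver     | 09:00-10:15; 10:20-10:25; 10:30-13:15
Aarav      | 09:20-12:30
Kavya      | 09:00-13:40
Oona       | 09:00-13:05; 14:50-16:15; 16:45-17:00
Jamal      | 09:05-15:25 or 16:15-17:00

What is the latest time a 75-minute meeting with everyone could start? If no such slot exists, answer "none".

Chen ∩ Oliver: 09:00-09:45, 10:20-10:25, 10:30-12:30.
Chen ∩ Oliver ∩ Aarav: 09:20-09:45, 10:20-10:25, 10:30-12:30.
Chen ∩ Oliver ∩ Aarav ∩ Kavya: 09:20-09:45, 10:20-10:25, 10:30-12:30.
Chen ∩ Oliver ∩ Aarav ∩ Kavya ∩ Oona: 09:20-09:45, 10:20-10:25, 10:30-12:30.
Chen ∩ Oliver ∩ Aarav ∩ Kavya ∩ Oona ∩ Jamal: 09:20-09:45, 10:20-10:25, 10:30-12:30.
So the common availability across everyone is 09:20-09:45, 10:20-10:25, 10:30-12:30.
The last common window of at least 75 minutes is 10:30-12:30; a 75-minute meeting can start as late as 11:15 and still end by 12:30.

11:15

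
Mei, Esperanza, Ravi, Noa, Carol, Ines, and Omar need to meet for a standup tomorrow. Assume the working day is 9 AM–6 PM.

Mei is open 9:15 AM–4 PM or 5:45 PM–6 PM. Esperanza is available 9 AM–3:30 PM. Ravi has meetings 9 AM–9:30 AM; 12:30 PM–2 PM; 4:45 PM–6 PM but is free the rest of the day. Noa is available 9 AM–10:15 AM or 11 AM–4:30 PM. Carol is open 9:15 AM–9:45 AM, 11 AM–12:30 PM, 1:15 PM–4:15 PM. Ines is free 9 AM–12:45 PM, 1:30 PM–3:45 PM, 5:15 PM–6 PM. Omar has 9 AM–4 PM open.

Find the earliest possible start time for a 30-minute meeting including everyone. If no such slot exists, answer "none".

11:00

Mei free: 09:15-16:00, 17:45-18:00.
Esperanza free: 09:00-15:30.
Ravi free: 09:30-12:30, 14:00-16:45 (invert busy blocks within the working day).
Noa free: 09:00-10:15, 11:00-16:30.
Carol free: 09:15-09:45, 11:00-12:30, 13:15-16:15.
Ines free: 09:00-12:45, 13:30-15:45, 17:15-18:00.
Omar free: 09:00-16:00.
Mei ∩ Esperanza: 09:15-15:30.
Mei ∩ Esperanza ∩ Ravi: 09:30-12:30, 14:00-15:30.
Mei ∩ Esperanza ∩ Ravi ∩ Noa: 09:30-10:15, 11:00-12:30, 14:00-15:30.
Mei ∩ Esperanza ∩ Ravi ∩ Noa ∩ Carol: 09:30-09:45, 11:00-12:30, 14:00-15:30.
Mei ∩ Esperanza ∩ Ravi ∩ Noa ∩ Carol ∩ Ines: 09:30-09:45, 11:00-12:30, 14:00-15:30.
Mei ∩ Esperanza ∩ Ravi ∩ Noa ∩ Carol ∩ Ines ∩ Omar: 09:30-09:45, 11:00-12:30, 14:00-15:30.
So the common availability across everyone is 09:30-09:45, 11:00-12:30, 14:00-15:30.
The first common window of at least 30 minutes is 11:00-12:30, so the earliest start is 11:00.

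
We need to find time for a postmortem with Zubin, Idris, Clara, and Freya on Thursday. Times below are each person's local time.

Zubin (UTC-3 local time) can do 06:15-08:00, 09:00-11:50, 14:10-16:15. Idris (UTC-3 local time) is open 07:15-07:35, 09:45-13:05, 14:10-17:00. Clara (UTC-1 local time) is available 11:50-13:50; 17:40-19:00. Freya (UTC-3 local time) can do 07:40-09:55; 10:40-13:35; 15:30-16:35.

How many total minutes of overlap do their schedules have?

110

Zubin in UTC: 09:15-11:00, 12:00-14:50, 17:10-19:15 (add 3h to convert from UTC-3).
Idris in UTC: 10:15-10:35, 12:45-16:05, 17:10-20:00 (add 3h to convert from UTC-3).
Clara in UTC: 12:50-14:50, 18:40-20:00 (add 1h to convert from UTC-1).
Freya in UTC: 10:40-12:55, 13:40-16:35, 18:30-19:35 (add 3h to convert from UTC-3).
Zubin ∩ Idris: 10:15-10:35, 12:45-14:50, 17:10-19:15.
Zubin ∩ Idris ∩ Clara: 12:50-14:50, 18:40-19:15.
Zubin ∩ Idris ∩ Clara ∩ Freya: 12:50-12:55, 13:40-14:50, 18:40-19:15.
Those are the intersection windows.
Summing the common windows: 5 + 70 + 35 = 110 minutes.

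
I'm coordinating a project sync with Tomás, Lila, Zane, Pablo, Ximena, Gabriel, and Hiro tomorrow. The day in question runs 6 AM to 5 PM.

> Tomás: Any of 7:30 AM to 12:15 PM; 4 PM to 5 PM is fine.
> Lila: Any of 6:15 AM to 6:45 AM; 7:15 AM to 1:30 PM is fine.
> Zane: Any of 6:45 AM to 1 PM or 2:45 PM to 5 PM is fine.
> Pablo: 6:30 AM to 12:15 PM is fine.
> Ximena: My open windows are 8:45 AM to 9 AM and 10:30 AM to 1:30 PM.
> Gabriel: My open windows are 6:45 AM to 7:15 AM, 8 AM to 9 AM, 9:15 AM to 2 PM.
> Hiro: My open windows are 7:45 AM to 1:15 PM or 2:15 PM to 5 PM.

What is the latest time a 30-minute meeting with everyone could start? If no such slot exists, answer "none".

11:45

Tomás ∩ Lila: 07:30-12:15.
Tomás ∩ Lila ∩ Zane: 07:30-12:15.
Tomás ∩ Lila ∩ Zane ∩ Pablo: 07:30-12:15.
Tomás ∩ Lila ∩ Zane ∩ Pablo ∩ Ximena: 08:45-09:00, 10:30-12:15.
Tomás ∩ Lila ∩ Zane ∩ Pablo ∩ Ximena ∩ Gabriel: 08:45-09:00, 10:30-12:15.
Tomás ∩ Lila ∩ Zane ∩ Pablo ∩ Ximena ∩ Gabriel ∩ Hiro: 08:45-09:00, 10:30-12:15.
Those are the intersection windows.
The last common window of at least 30 minutes is 10:30-12:15; a 30-minute meeting can start as late as 11:45 and still end by 12:15.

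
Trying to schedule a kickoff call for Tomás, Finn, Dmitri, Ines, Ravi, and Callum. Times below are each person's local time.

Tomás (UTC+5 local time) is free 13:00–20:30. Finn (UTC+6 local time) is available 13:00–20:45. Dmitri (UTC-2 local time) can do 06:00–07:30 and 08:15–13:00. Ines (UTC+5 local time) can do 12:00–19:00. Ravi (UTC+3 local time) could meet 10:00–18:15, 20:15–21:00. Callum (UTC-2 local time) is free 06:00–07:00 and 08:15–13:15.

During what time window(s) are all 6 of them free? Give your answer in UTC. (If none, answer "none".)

08:00-09:00, 10:15-14:00

Tomás in UTC: 08:00-15:30 (subtract 5h to convert from UTC+5).
Finn in UTC: 07:00-14:45 (subtract 6h to convert from UTC+6).
Dmitri in UTC: 08:00-09:30, 10:15-15:00 (add 2h to convert from UTC-2).
Ines in UTC: 07:00-14:00 (subtract 5h to convert from UTC+5).
Ravi in UTC: 07:00-15:15, 17:15-18:00 (subtract 3h to convert from UTC+3).
Callum in UTC: 08:00-09:00, 10:15-15:15 (add 2h to convert from UTC-2).
Tomás ∩ Finn: 08:00-14:45.
Tomás ∩ Finn ∩ Dmitri: 08:00-09:30, 10:15-14:45.
Tomás ∩ Finn ∩ Dmitri ∩ Ines: 08:00-09:30, 10:15-14:00.
Tomás ∩ Finn ∩ Dmitri ∩ Ines ∩ Ravi: 08:00-09:30, 10:15-14:00.
Tomás ∩ Finn ∩ Dmitri ∩ Ines ∩ Ravi ∩ Callum: 08:00-09:00, 10:15-14:00.
Those are the intersection windows.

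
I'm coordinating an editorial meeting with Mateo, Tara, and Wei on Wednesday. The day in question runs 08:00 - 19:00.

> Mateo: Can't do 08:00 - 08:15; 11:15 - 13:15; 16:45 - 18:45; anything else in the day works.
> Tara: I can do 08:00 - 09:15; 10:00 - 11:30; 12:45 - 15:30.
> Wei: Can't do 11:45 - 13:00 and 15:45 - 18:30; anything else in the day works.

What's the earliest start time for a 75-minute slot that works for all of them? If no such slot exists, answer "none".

10:00

Mateo free: 08:15-11:15, 13:15-16:45, 18:45-19:00 (invert busy blocks within the working day).
Tara free: 08:00-09:15, 10:00-11:30, 12:45-15:30.
Wei free: 08:00-11:45, 13:00-15:45, 18:30-19:00 (invert busy blocks within the working day).
Mateo ∩ Tara: 08:15-09:15, 10:00-11:15, 13:15-15:30.
Mateo ∩ Tara ∩ Wei: 08:15-09:15, 10:00-11:15, 13:15-15:30.
So the common availability across everyone is 08:15-09:15, 10:00-11:15, 13:15-15:30.
The first common window of at least 75 minutes is 10:00-11:15, so the earliest start is 10:00.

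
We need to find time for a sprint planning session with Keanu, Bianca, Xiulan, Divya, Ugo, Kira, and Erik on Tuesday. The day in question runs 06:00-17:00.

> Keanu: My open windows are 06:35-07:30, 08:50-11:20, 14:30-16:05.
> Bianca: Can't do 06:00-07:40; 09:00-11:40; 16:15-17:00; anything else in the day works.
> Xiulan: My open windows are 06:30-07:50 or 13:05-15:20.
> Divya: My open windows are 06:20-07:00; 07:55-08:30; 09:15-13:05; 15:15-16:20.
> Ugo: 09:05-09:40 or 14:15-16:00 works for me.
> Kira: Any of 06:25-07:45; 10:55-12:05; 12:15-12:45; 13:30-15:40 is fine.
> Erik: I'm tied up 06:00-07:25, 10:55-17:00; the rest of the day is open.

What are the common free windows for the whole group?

none

Keanu free: 06:35-07:30, 08:50-11:20, 14:30-16:05.
Bianca free: 07:40-09:00, 11:40-16:15 (invert busy blocks within the working day).
Xiulan free: 06:30-07:50, 13:05-15:20.
Divya free: 06:20-07:00, 07:55-08:30, 09:15-13:05, 15:15-16:20.
Ugo free: 09:05-09:40, 14:15-16:00.
Kira free: 06:25-07:45, 10:55-12:05, 12:15-12:45, 13:30-15:40.
Erik free: 07:25-10:55 (invert busy blocks within the working day).
Keanu ∩ Bianca: 08:50-09:00, 14:30-16:05.
Keanu ∩ Bianca ∩ Xiulan: 14:30-15:20.
Keanu ∩ Bianca ∩ Xiulan ∩ Divya: 15:15-15:20.
Keanu ∩ Bianca ∩ Xiulan ∩ Divya ∩ Ugo: 15:15-15:20.
Keanu ∩ Bianca ∩ Xiulan ∩ Divya ∩ Ugo ∩ Kira: 15:15-15:20.
Keanu ∩ Bianca ∩ Xiulan ∩ Divya ∩ Ugo ∩ Kira ∩ Erik: ∅.
There is no time when everyone is free.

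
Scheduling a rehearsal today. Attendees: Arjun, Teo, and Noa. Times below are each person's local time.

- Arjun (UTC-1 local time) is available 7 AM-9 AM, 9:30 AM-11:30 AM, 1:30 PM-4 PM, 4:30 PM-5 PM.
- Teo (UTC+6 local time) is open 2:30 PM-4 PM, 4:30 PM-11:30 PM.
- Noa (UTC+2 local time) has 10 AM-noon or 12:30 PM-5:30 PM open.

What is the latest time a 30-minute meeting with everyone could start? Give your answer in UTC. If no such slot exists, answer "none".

15:00

Arjun in UTC: 08:00-10:00, 10:30-12:30, 14:30-17:00, 17:30-18:00 (add 1h to convert from UTC-1).
Teo in UTC: 08:30-10:00, 10:30-17:30 (subtract 6h to convert from UTC+6).
Noa in UTC: 08:00-10:00, 10:30-15:30 (subtract 2h to convert from UTC+2).
Arjun ∩ Teo: 08:30-10:00, 10:30-12:30, 14:30-17:00.
Arjun ∩ Teo ∩ Noa: 08:30-10:00, 10:30-12:30, 14:30-15:30.
Those are the intersection windows.
The last common window of at least 30 minutes is 14:30-15:30; a 30-minute meeting can start as late as 15:00 and still end by 15:30.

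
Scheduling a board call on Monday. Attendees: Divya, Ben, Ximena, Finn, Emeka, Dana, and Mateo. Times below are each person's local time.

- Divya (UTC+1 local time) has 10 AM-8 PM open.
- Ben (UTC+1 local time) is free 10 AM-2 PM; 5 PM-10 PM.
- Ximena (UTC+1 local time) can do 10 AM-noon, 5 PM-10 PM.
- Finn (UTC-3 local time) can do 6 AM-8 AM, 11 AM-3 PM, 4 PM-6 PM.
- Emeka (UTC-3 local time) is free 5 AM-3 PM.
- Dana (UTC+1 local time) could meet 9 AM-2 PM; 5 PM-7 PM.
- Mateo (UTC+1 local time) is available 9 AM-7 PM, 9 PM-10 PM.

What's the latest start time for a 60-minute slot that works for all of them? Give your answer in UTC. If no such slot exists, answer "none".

17:00

Divya in UTC: 09:00-19:00 (subtract 1h to convert from UTC+1).
Ben in UTC: 09:00-13:00, 16:00-21:00 (subtract 1h to convert from UTC+1).
Ximena in UTC: 09:00-11:00, 16:00-21:00 (subtract 1h to convert from UTC+1).
Finn in UTC: 09:00-11:00, 14:00-18:00, 19:00-21:00 (add 3h to convert from UTC-3).
Emeka in UTC: 08:00-18:00 (add 3h to convert from UTC-3).
Dana in UTC: 08:00-13:00, 16:00-18:00 (subtract 1h to convert from UTC+1).
Mateo in UTC: 08:00-18:00, 20:00-21:00 (subtract 1h to convert from UTC+1).
Divya ∩ Ben: 09:00-13:00, 16:00-19:00.
Divya ∩ Ben ∩ Ximena: 09:00-11:00, 16:00-19:00.
Divya ∩ Ben ∩ Ximena ∩ Finn: 09:00-11:00, 16:00-18:00.
Divya ∩ Ben ∩ Ximena ∩ Finn ∩ Emeka: 09:00-11:00, 16:00-18:00.
Divya ∩ Ben ∩ Ximena ∩ Finn ∩ Emeka ∩ Dana: 09:00-11:00, 16:00-18:00.
Divya ∩ Ben ∩ Ximena ∩ Finn ∩ Emeka ∩ Dana ∩ Mateo: 09:00-11:00, 16:00-18:00.
So the common availability across everyone is 09:00-11:00, 16:00-18:00.
The last common window of at least 60 minutes is 16:00-18:00; a 60-minute meeting can start as late as 17:00 and still end by 18:00.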